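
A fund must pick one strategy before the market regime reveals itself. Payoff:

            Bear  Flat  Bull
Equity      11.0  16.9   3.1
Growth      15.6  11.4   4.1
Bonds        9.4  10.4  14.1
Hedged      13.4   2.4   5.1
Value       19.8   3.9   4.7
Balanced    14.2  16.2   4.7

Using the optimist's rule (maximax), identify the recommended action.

Row maxima: Equity=16.9, Growth=15.6, Bonds=14.1, Hedged=13.4, Value=19.8, Balanced=16.2
Best best-case = 19.8 → Value.

Value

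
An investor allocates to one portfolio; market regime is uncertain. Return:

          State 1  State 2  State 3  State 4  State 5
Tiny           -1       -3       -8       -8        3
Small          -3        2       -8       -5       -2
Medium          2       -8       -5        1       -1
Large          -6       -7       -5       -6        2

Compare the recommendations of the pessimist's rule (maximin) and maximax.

maximin → Large; maximax → Tiny (disagree)

Row minima: Tiny=-8, Small=-8, Medium=-8, Large=-7
Best worst-case = -7 → Large.
Row maxima: Tiny=3, Small=2, Medium=2, Large=2
Best best-case = 3 → Tiny.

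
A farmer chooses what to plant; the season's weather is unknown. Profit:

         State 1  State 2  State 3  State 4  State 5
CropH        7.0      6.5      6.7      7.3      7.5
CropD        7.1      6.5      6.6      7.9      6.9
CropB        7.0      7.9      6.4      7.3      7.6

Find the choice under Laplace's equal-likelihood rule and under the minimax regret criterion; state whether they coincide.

Row averages: CropH=7, CropD=7, CropB=7.24
Highest average = 7.24 → CropB.
Column bests: State 1=7.1, State 2=7.9, State 3=6.7, State 4=7.9, State 5=7.6.
CropH regrets: 0.1, 1.4, 0.0, 0.6, 0.1 → max 1.4
CropD regrets: 0.0, 1.4, 0.1, 0.0, 0.7 → max 1.4
CropB regrets: 0.1, 0.0, 0.3, 0.6, 0.0 → max 0.6
Smallest max regret = 0.6 → CropB.

laplace → CropB; minimax regret → CropB (agree)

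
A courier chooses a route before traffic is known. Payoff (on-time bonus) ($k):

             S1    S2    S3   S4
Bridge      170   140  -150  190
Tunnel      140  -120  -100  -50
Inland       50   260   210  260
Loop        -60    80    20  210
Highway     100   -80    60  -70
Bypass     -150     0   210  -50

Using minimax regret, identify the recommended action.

Column bests: S1=170, S2=260, S3=210, S4=260.
Bridge regrets: 0, 120, 360, 70 → max 360
Tunnel regrets: 30, 380, 310, 310 → max 380
Inland regrets: 120, 0, 0, 0 → max 120
Loop regrets: 230, 180, 190, 50 → max 230
Highway regrets: 70, 340, 150, 330 → max 340
Bypass regrets: 320, 260, 0, 310 → max 320
Smallest max regret = 120 → Inland.

Inland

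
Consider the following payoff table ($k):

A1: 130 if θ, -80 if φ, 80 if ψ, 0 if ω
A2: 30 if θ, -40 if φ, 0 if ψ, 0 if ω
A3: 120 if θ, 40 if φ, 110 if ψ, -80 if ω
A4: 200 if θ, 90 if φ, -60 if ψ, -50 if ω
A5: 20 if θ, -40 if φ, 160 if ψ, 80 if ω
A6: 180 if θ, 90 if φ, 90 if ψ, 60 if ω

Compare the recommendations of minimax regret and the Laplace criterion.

minimax regret → A6; laplace → A6 (agree)

Column bests: θ=200, φ=90, ψ=160, ω=80.
A1 regrets: 70, 170, 80, 80 → max 170
A2 regrets: 170, 130, 160, 80 → max 170
A3 regrets: 80, 50, 50, 160 → max 160
A4 regrets: 0, 0, 220, 130 → max 220
A5 regrets: 180, 130, 0, 0 → max 180
A6 regrets: 20, 0, 70, 20 → max 70
Smallest max regret = 70 → A6.
Row averages: A1=32.5, A2=-2.5, A3=47.5, A4=45, A5=55, A6=105
Highest average = 105 → A6.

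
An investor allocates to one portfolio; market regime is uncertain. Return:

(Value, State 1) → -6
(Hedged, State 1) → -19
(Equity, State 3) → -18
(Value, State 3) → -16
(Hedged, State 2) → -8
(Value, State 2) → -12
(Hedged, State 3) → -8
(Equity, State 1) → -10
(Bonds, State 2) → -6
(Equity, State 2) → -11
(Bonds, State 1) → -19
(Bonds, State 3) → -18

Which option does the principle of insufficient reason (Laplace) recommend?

Value

Row averages: Equity=-13, Bonds=-43/3, Hedged=-35/3, Value=-34/3
Highest average = -34/3 → Value.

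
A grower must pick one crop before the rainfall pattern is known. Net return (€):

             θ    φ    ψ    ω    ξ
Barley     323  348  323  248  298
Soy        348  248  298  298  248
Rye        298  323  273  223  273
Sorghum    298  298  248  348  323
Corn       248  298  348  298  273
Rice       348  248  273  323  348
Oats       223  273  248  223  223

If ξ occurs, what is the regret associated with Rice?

0

Best payoff under ξ is 348.
Regret = 348 − 348 = 0.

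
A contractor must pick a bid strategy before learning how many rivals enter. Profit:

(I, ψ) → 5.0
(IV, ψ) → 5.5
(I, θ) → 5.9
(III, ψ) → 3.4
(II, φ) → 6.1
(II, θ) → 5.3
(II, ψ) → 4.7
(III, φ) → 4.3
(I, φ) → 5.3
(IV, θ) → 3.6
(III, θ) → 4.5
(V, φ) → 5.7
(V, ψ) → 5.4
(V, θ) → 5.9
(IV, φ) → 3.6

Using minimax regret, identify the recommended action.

Column bests: θ=5.9, φ=6.1, ψ=5.5.
I regrets: 0.0, 0.8, 0.5 → max 0.8
II regrets: 0.6, 0.0, 0.8 → max 0.8
III regrets: 1.4, 1.8, 2.1 → max 2.1
IV regrets: 2.3, 2.5, 0.0 → max 2.5
V regrets: 0.0, 0.4, 0.1 → max 0.4
Smallest max regret = 0.4 → V.

V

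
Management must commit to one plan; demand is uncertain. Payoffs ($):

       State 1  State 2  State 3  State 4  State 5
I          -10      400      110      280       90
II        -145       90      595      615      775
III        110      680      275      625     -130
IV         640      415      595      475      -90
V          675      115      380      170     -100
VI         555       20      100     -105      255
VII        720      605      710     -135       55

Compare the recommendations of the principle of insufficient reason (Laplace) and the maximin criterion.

laplace → IV; maximin → I (disagree)

Row averages: I=174, II=386, III=312, IV=407, V=248, VI=165, VII=391
Highest average = 407 → IV.
Row minima: I=-10, II=-145, III=-130, IV=-90, V=-100, VI=-105, VII=-135
Best worst-case = -10 → I.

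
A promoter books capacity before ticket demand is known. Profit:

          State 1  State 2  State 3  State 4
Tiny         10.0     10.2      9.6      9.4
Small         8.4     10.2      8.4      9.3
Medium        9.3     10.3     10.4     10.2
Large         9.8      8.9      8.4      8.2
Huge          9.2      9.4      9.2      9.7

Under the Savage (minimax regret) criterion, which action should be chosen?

Column bests: State 1=10.0, State 2=10.3, State 3=10.4, State 4=10.2.
Tiny regrets: 0.0, 0.1, 0.8, 0.8 → max 0.8
Small regrets: 1.6, 0.1, 2.0, 0.9 → max 2.0
Medium regrets: 0.7, 0.0, 0.0, 0.0 → max 0.7
Large regrets: 0.2, 1.4, 2.0, 2.0 → max 2.0
Huge regrets: 0.8, 0.9, 1.2, 0.5 → max 1.2
Smallest max regret = 0.7 → Medium.

Medium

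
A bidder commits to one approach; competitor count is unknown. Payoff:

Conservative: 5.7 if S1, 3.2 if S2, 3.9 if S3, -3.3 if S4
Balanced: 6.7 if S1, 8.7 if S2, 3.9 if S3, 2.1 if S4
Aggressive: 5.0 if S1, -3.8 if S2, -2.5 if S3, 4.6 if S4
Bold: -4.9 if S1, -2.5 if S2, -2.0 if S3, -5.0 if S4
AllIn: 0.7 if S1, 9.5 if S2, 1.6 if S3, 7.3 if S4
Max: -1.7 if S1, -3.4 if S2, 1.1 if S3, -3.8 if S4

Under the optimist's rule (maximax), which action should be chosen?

Row maxima: Conservative=5.7, Balanced=8.7, Aggressive=5.0, Bold=-2.0, AllIn=9.5, Max=1.1
Best best-case = 9.5 → AllIn.

AllIn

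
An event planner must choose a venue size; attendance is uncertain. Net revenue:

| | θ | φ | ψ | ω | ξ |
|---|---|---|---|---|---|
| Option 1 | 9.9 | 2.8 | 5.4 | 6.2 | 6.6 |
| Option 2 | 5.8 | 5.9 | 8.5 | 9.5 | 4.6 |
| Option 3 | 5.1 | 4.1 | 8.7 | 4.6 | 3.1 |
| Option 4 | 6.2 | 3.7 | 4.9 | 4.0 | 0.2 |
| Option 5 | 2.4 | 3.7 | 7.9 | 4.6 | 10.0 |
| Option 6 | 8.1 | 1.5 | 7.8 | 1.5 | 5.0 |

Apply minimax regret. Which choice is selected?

Column bests: θ=9.9, φ=5.9, ψ=8.7, ω=9.5, ξ=10.0.
Option 1 regrets: 0.0, 3.1, 3.3, 3.3, 3.4 → max 3.4
Option 2 regrets: 4.1, 0.0, 0.2, 0.0, 5.4 → max 5.4
Option 3 regrets: 4.8, 1.8, 0.0, 4.9, 6.9 → max 6.9
Option 4 regrets: 3.7, 2.2, 3.8, 5.5, 9.8 → max 9.8
Option 5 regrets: 7.5, 2.2, 0.8, 4.9, 0.0 → max 7.5
Option 6 regrets: 1.8, 4.4, 0.9, 8.0, 5.0 → max 8.0
Smallest max regret = 3.4 → Option 1.

Option 1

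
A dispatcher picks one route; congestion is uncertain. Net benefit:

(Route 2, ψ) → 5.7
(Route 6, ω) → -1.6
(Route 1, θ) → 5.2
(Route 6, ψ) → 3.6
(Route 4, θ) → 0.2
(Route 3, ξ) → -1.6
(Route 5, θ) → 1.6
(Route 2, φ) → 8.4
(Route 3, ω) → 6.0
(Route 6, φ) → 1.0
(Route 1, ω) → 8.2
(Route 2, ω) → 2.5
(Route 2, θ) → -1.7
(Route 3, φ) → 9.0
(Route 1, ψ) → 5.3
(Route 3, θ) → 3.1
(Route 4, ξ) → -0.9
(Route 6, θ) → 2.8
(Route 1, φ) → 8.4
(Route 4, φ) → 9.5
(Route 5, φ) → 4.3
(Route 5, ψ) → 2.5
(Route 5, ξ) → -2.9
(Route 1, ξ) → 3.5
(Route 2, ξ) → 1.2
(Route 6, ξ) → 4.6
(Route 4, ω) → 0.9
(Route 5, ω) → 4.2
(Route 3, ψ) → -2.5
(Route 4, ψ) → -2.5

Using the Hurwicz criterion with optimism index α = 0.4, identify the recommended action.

Route 1

Route 1: 0.4·8.4 + 0.6·3.5 = 5.46
Route 2: 0.4·8.4 + 0.6·(-1.7) = 2.34
Route 3: 0.4·9.0 + 0.6·(-2.5) = 2.1
Route 4: 0.4·9.5 + 0.6·(-2.5) = 2.3
Route 5: 0.4·4.3 + 0.6·(-2.9) = -0.02
Route 6: 0.4·4.6 + 0.6·(-1.6) = 0.88
Highest Hurwicz score = 5.46 → Route 1.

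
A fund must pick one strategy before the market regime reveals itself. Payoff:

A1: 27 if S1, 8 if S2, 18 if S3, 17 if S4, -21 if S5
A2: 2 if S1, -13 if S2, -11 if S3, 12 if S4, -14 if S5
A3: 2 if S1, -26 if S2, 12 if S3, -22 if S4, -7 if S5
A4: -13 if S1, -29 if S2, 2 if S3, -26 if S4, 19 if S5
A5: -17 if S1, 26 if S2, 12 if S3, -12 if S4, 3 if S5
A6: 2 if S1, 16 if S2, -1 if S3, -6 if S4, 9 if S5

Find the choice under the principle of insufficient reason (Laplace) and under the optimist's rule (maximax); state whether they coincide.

Row averages: A1=9.8, A2=-4.8, A3=-8.2, A4=-9.4, A5=2.4, A6=4
Highest average = 9.8 → A1.
Row maxima: A1=27, A2=12, A3=12, A4=19, A5=26, A6=16
Best best-case = 27 → A1.

laplace → A1; maximax → A1 (agree)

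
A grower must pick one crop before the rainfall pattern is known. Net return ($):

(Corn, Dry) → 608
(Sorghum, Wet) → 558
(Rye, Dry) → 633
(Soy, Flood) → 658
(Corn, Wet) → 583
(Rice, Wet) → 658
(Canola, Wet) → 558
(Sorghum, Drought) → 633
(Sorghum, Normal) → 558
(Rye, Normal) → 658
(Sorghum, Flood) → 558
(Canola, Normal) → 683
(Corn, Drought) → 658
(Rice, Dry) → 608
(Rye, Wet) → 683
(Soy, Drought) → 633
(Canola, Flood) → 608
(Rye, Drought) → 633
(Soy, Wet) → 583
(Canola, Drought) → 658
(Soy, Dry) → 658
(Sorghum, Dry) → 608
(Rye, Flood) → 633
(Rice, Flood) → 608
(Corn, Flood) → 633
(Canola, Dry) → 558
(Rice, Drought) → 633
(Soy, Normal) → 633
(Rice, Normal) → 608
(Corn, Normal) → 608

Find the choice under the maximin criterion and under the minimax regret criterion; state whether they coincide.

Row minima: Rye=633, Corn=583, Sorghum=558, Canola=558, Rice=608, Soy=583
Best worst-case = 633 → Rye.
Column bests: Drought=658, Dry=658, Normal=683, Wet=683, Flood=658.
Rye regrets: 25, 25, 25, 0, 25 → max 25
Corn regrets: 0, 50, 75, 100, 25 → max 100
Sorghum regrets: 25, 50, 125, 125, 100 → max 125
Canola regrets: 0, 100, 0, 125, 50 → max 125
Rice regrets: 25, 50, 75, 25, 50 → max 75
Soy regrets: 25, 0, 50, 100, 0 → max 100
Smallest max regret = 25 → Rye.

maximin → Rye; minimax regret → Rye (agree)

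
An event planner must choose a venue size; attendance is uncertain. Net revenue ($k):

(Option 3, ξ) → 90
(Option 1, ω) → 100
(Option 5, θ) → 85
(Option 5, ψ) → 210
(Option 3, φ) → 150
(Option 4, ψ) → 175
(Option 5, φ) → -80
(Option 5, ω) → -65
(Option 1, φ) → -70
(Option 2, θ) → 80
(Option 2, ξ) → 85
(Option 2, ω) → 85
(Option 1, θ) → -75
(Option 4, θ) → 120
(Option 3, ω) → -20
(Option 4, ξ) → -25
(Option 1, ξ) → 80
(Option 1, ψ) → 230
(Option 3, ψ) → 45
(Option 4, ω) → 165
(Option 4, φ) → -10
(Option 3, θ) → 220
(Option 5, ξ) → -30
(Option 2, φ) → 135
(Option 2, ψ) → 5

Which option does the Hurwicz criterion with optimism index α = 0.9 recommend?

Option 1

Option 1: 0.9·230 + 0.1·(-75) = 199.5
Option 2: 0.9·135 + 0.1·5 = 122
Option 3: 0.9·220 + 0.1·(-20) = 196
Option 4: 0.9·175 + 0.1·(-25) = 155
Option 5: 0.9·210 + 0.1·(-80) = 181
Highest Hurwicz score = 199.5 → Option 1.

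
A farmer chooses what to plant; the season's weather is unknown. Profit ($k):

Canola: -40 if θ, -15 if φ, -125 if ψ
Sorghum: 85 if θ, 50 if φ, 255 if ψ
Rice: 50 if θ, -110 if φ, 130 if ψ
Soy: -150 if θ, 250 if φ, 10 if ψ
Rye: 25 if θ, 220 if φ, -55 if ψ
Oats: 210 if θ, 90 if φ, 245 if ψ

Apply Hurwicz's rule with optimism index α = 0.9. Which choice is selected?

Canola: 0.9·(-15) + 0.1·(-125) = -26
Sorghum: 0.9·255 + 0.1·50 = 234.5
Rice: 0.9·130 + 0.1·(-110) = 106
Soy: 0.9·250 + 0.1·(-150) = 210
Rye: 0.9·220 + 0.1·(-55) = 192.5
Oats: 0.9·245 + 0.1·90 = 229.5
Highest Hurwicz score = 234.5 → Sorghum.

Sorghum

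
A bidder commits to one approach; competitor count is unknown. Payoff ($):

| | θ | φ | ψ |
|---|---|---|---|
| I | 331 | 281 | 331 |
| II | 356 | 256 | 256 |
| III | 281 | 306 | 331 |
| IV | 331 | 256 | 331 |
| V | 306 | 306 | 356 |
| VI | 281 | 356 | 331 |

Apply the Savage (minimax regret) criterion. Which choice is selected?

V

Column bests: θ=356, φ=356, ψ=356.
I regrets: 25, 75, 25 → max 75
II regrets: 0, 100, 100 → max 100
III regrets: 75, 50, 25 → max 75
IV regrets: 25, 100, 25 → max 100
V regrets: 50, 50, 0 → max 50
VI regrets: 75, 0, 25 → max 75
Smallest max regret = 50 → V.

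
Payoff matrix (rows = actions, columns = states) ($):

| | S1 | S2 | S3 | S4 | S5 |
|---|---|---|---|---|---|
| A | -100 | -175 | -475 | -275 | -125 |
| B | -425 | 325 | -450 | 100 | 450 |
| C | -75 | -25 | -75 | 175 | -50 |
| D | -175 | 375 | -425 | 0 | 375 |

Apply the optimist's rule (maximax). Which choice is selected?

B

Row maxima: A=-100, B=450, C=175, D=375
Best best-case = 450 → B.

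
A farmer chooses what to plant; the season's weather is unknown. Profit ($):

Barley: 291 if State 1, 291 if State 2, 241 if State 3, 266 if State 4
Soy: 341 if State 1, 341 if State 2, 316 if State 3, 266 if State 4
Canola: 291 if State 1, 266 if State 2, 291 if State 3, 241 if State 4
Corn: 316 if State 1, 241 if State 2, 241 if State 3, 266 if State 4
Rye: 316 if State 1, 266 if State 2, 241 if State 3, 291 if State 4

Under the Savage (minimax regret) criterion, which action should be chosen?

Soy

Column bests: State 1=341, State 2=341, State 3=316, State 4=291.
Barley regrets: 50, 50, 75, 25 → max 75
Soy regrets: 0, 0, 0, 25 → max 25
Canola regrets: 50, 75, 25, 50 → max 75
Corn regrets: 25, 100, 75, 25 → max 100
Rye regrets: 25, 75, 75, 0 → max 75
Smallest max regret = 25 → Soy.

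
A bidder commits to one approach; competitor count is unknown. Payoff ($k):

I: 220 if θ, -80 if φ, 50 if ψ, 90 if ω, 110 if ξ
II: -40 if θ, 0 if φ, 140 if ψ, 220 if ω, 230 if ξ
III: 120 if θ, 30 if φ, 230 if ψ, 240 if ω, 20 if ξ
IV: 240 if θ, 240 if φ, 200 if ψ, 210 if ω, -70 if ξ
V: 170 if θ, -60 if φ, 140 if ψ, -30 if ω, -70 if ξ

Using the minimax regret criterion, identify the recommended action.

Column bests: θ=240, φ=240, ψ=230, ω=240, ξ=230.
I regrets: 20, 320, 180, 150, 120 → max 320
II regrets: 280, 240, 90, 20, 0 → max 280
III regrets: 120, 210, 0, 0, 210 → max 210
IV regrets: 0, 0, 30, 30, 300 → max 300
V regrets: 70, 300, 90, 270, 300 → max 300
Smallest max regret = 210 → III.

III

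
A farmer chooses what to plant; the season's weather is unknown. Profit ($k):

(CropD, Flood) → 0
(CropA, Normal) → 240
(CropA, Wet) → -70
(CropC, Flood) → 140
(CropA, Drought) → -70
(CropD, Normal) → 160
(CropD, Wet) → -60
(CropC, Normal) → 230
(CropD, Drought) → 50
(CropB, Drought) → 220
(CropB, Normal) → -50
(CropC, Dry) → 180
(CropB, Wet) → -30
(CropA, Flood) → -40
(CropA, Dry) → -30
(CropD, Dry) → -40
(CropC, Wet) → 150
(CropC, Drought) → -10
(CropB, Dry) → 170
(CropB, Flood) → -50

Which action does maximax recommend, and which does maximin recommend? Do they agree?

Row maxima: CropA=240, CropD=160, CropB=220, CropC=230
Best best-case = 240 → CropA.
Row minima: CropA=-70, CropD=-60, CropB=-50, CropC=-10
Best worst-case = -10 → CropC.

maximax → CropA; maximin → CropC (disagree)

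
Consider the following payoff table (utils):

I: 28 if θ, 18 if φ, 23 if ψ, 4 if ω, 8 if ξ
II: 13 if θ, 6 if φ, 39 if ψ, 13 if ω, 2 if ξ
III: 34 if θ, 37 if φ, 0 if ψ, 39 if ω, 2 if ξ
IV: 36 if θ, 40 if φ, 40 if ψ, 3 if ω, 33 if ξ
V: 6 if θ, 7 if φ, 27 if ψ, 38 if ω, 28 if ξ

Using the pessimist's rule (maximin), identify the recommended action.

V

Row minima: I=4, II=2, III=0, IV=3, V=6
Best worst-case = 6 → V.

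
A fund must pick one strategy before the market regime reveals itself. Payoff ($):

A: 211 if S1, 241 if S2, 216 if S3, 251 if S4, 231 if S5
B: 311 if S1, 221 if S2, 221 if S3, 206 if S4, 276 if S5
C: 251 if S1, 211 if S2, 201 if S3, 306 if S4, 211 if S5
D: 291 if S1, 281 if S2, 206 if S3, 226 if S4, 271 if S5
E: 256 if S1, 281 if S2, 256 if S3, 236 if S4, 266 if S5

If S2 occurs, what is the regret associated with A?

40

Best payoff under S2 is 281.
Regret = 281 − 241 = 40.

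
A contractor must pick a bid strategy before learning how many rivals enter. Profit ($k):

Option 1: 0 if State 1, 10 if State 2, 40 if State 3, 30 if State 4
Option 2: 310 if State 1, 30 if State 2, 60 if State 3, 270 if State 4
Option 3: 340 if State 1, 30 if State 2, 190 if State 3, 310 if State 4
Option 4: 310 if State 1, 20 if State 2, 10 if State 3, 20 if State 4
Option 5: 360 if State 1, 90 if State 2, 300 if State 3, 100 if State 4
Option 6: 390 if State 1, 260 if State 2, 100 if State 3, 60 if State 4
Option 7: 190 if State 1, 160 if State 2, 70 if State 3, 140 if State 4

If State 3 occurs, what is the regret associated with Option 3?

110

Best payoff under State 3 is 300.
Regret = 300 − 190 = 110.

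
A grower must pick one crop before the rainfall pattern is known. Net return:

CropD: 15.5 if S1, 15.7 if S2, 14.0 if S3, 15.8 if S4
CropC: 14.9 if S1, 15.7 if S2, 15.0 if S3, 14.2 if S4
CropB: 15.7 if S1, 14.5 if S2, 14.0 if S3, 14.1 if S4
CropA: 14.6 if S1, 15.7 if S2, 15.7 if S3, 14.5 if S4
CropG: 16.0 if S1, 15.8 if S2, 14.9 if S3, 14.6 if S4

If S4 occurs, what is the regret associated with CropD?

Best payoff under S4 is 15.8.
Regret = 15.8 − 15.8 = 0.0.

0.0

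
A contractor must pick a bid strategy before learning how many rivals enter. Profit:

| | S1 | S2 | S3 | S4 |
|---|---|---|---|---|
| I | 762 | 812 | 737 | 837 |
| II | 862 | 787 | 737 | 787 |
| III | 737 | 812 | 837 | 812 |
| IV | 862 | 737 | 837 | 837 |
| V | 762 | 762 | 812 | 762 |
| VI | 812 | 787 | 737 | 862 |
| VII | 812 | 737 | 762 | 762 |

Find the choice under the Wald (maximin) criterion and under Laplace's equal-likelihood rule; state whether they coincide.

maximin → V; laplace → IV (disagree)

Row minima: I=737, II=737, III=737, IV=737, V=762, VI=737, VII=737
Best worst-case = 762 → V.
Row averages: I=787, II=793.25, III=799.5, IV=818.25, V=774.5, VI=799.5, VII=768.25
Highest average = 818.25 → IV.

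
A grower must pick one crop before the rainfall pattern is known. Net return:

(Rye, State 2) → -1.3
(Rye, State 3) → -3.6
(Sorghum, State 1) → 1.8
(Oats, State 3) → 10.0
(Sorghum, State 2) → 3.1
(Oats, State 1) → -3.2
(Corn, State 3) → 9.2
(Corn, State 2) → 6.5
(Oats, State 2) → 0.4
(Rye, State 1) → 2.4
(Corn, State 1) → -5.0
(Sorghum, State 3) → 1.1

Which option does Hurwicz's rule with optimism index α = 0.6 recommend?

Oats

Oats: 0.6·10.0 + 0.4·(-3.2) = 4.72
Rye: 0.6·2.4 + 0.4·(-3.6) = 0
Sorghum: 0.6·3.1 + 0.4·1.1 = 2.3
Corn: 0.6·9.2 + 0.4·(-5.0) = 3.52
Highest Hurwicz score = 4.72 → Oats.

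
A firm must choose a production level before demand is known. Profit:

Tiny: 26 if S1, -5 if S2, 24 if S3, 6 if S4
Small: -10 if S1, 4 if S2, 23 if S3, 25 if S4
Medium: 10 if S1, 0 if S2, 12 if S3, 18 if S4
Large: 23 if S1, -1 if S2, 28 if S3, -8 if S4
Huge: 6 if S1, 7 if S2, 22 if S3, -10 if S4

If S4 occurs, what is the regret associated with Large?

Best payoff under S4 is 25.
Regret = 25 − (-8) = 33.

33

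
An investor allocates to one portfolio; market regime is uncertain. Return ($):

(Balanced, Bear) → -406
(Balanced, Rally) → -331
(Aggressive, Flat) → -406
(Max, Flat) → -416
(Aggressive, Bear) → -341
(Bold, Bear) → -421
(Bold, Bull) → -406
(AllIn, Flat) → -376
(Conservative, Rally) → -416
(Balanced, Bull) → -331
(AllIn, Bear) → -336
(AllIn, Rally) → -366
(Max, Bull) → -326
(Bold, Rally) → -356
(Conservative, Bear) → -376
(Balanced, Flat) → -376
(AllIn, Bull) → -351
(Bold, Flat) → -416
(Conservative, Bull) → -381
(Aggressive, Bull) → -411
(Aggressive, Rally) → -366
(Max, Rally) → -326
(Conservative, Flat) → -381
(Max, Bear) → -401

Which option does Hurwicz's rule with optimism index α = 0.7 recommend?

AllIn

Conservative: 0.7·(-376) + 0.3·(-416) = -388
Balanced: 0.7·(-331) + 0.3·(-406) = -353.5
Aggressive: 0.7·(-341) + 0.3·(-411) = -362
Bold: 0.7·(-356) + 0.3·(-421) = -375.5
AllIn: 0.7·(-336) + 0.3·(-376) = -348
Max: 0.7·(-326) + 0.3·(-416) = -353
Highest Hurwicz score = -348 → AllIn.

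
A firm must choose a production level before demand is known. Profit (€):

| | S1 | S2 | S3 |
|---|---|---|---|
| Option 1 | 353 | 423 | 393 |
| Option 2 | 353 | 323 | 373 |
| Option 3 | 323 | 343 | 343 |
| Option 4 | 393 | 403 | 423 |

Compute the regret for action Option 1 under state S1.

40

Best payoff under S1 is 393.
Regret = 393 − 353 = 40.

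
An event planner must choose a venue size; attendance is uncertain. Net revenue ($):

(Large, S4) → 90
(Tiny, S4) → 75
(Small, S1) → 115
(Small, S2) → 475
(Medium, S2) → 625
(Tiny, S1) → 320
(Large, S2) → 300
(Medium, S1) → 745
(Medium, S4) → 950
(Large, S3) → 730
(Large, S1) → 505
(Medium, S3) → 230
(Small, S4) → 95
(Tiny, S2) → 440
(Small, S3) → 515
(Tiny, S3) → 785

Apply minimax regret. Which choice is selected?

Column bests: S1=745, S2=625, S3=785, S4=950.
Tiny regrets: 425, 185, 0, 875 → max 875
Small regrets: 630, 150, 270, 855 → max 855
Medium regrets: 0, 0, 555, 0 → max 555
Large regrets: 240, 325, 55, 860 → max 860
Smallest max regret = 555 → Medium.

Medium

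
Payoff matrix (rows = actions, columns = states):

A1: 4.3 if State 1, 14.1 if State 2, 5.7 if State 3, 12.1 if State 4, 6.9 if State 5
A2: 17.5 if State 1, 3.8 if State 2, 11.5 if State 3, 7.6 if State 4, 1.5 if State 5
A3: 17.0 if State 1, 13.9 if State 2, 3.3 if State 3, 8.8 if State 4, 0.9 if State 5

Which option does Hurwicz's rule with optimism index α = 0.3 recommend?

A1

A1: 0.3·14.1 + 0.7·4.3 = 7.24
A2: 0.3·17.5 + 0.7·1.5 = 6.3
A3: 0.3·17.0 + 0.7·0.9 = 5.73
Highest Hurwicz score = 7.24 → A1.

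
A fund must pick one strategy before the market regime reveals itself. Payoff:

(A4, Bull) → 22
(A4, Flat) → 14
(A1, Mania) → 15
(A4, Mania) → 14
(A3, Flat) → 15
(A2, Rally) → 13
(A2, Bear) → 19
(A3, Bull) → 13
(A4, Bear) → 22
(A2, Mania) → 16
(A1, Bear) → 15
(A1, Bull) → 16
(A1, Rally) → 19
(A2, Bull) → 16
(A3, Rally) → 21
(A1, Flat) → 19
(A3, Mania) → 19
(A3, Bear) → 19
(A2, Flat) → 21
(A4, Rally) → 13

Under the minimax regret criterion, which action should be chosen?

Column bests: Bear=22, Flat=21, Bull=22, Rally=21, Mania=19.
A1 regrets: 7, 2, 6, 2, 4 → max 7
A2 regrets: 3, 0, 6, 8, 3 → max 8
A3 regrets: 3, 6, 9, 0, 0 → max 9
A4 regrets: 0, 7, 0, 8, 5 → max 8
Smallest max regret = 7 → A1.

A1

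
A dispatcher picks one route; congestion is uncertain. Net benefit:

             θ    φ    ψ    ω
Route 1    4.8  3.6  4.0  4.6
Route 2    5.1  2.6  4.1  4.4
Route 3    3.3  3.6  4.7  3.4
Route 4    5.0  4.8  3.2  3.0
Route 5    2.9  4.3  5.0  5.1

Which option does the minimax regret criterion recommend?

Column bests: θ=5.1, φ=4.8, ψ=5.0, ω=5.1.
Route 1 regrets: 0.3, 1.2, 1.0, 0.5 → max 1.2
Route 2 regrets: 0.0, 2.2, 0.9, 0.7 → max 2.2
Route 3 regrets: 1.8, 1.2, 0.3, 1.7 → max 1.8
Route 4 regrets: 0.1, 0.0, 1.8, 2.1 → max 2.1
Route 5 regrets: 2.2, 0.5, 0.0, 0.0 → max 2.2
Smallest max regret = 1.2 → Route 1.

Route 1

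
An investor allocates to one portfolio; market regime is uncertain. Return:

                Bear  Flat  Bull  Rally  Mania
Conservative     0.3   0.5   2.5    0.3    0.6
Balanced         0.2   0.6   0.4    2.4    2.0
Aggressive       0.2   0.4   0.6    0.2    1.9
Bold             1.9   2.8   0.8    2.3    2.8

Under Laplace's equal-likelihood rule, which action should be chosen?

Bold

Row averages: Conservative=0.84, Balanced=1.12, Aggressive=0.66, Bold=2.12
Highest average = 2.12 → Bold.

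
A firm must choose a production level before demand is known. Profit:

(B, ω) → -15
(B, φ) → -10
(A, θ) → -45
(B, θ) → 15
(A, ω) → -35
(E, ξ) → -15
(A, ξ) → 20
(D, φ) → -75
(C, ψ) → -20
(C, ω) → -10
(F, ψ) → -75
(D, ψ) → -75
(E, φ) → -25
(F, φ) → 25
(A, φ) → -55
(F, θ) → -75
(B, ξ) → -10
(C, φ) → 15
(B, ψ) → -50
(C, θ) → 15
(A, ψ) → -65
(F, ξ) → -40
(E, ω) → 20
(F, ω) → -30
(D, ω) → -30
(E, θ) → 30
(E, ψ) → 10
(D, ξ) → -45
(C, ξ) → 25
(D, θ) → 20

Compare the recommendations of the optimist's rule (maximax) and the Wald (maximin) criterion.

maximax → E; maximin → C (disagree)

Row maxima: A=20, B=15, C=25, D=20, E=30, F=25
Best best-case = 30 → E.
Row minima: A=-65, B=-50, C=-20, D=-75, E=-25, F=-75
Best worst-case = -20 → C.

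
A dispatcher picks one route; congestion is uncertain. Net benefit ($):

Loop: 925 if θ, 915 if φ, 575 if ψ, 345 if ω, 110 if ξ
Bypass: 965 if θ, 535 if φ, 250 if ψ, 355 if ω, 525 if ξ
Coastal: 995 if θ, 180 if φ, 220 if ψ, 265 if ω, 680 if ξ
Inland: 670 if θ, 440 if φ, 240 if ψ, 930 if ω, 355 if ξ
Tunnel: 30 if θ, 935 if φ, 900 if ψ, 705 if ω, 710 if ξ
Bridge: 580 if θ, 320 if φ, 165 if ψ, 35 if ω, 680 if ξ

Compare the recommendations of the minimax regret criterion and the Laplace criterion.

minimax regret → Loop; laplace → Tunnel (disagree)

Column bests: θ=995, φ=935, ψ=900, ω=930, ξ=710.
Loop regrets: 70, 20, 325, 585, 600 → max 600
Bypass regrets: 30, 400, 650, 575, 185 → max 650
Coastal regrets: 0, 755, 680, 665, 30 → max 755
Inland regrets: 325, 495, 660, 0, 355 → max 660
Tunnel regrets: 965, 0, 0, 225, 0 → max 965
Bridge regrets: 415, 615, 735, 895, 30 → max 895
Smallest max regret = 600 → Loop.
Row averages: Loop=574, Bypass=526, Coastal=468, Inland=527, Tunnel=656, Bridge=356
Highest average = 656 → Tunnel.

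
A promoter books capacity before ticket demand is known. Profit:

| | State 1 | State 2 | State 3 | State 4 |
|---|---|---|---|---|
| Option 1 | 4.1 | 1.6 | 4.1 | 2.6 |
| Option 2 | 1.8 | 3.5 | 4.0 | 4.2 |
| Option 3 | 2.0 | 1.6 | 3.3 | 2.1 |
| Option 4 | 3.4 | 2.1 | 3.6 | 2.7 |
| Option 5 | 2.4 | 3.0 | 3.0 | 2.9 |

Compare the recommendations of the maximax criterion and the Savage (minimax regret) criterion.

maximax → Option 2; minimax regret → Option 4 (disagree)

Row maxima: Option 1=4.1, Option 2=4.2, Option 3=3.3, Option 4=3.6, Option 5=3.0
Best best-case = 4.2 → Option 2.
Column bests: State 1=4.1, State 2=3.5, State 3=4.1, State 4=4.2.
Option 1 regrets: 0.0, 1.9, 0.0, 1.6 → max 1.9
Option 2 regrets: 2.3, 0.0, 0.1, 0.0 → max 2.3
Option 3 regrets: 2.1, 1.9, 0.8, 2.1 → max 2.1
Option 4 regrets: 0.7, 1.4, 0.5, 1.5 → max 1.5
Option 5 regrets: 1.7, 0.5, 1.1, 1.3 → max 1.7
Smallest max regret = 1.5 → Option 4.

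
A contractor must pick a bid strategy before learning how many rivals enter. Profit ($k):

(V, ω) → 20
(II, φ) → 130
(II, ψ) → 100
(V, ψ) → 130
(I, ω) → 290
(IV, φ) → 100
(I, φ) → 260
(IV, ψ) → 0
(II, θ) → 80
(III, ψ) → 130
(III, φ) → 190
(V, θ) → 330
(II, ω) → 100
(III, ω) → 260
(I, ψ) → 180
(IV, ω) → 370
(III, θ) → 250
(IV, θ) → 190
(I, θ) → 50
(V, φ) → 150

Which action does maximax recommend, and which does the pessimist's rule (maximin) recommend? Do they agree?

Row maxima: I=290, II=130, III=260, IV=370, V=330
Best best-case = 370 → IV.
Row minima: I=50, II=80, III=130, IV=0, V=20
Best worst-case = 130 → III.

maximax → IV; maximin → III (disagree)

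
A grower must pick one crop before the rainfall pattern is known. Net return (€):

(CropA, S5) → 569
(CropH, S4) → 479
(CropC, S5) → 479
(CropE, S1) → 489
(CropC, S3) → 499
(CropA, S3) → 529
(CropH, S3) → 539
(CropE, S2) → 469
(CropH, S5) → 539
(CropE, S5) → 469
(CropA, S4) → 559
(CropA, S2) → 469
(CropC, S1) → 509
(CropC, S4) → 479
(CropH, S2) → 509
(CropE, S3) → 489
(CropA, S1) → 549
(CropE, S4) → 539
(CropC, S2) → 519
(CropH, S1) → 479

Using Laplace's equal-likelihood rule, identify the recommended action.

Row averages: CropC=497, CropH=509, CropA=535, CropE=491
Highest average = 535 → CropA.

CropA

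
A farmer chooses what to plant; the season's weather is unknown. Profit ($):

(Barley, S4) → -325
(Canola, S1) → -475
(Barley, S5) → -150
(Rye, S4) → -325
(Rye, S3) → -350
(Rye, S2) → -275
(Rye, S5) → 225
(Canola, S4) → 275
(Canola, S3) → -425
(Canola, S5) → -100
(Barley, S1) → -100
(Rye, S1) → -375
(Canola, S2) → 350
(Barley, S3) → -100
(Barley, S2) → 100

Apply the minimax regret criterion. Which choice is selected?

Canola

Column bests: S1=-100, S2=350, S3=-100, S4=275, S5=225.
Rye regrets: 275, 625, 250, 600, 0 → max 625
Canola regrets: 375, 0, 325, 0, 325 → max 375
Barley regrets: 0, 250, 0, 600, 375 → max 600
Smallest max regret = 375 → Canola.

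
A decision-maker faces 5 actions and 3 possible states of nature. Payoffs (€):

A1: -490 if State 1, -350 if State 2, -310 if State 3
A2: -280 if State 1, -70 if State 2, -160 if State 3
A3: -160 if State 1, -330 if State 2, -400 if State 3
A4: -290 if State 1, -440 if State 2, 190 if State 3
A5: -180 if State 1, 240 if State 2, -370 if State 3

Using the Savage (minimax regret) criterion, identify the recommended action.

Column bests: State 1=-160, State 2=240, State 3=190.
A1 regrets: 330, 590, 500 → max 590
A2 regrets: 120, 310, 350 → max 350
A3 regrets: 0, 570, 590 → max 590
A4 regrets: 130, 680, 0 → max 680
A5 regrets: 20, 0, 560 → max 560
Smallest max regret = 350 → A2.

A2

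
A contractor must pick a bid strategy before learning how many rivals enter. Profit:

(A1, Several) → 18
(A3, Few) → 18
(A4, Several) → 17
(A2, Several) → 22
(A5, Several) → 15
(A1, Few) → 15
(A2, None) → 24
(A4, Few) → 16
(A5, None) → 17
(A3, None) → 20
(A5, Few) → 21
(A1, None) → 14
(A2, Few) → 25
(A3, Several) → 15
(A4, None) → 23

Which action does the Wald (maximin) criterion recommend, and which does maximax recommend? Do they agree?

maximin → A2; maximax → A2 (agree)

Row minima: A1=14, A2=22, A3=15, A4=16, A5=15
Best worst-case = 22 → A2.
Row maxima: A1=18, A2=25, A3=20, A4=23, A5=21
Best best-case = 25 → A2.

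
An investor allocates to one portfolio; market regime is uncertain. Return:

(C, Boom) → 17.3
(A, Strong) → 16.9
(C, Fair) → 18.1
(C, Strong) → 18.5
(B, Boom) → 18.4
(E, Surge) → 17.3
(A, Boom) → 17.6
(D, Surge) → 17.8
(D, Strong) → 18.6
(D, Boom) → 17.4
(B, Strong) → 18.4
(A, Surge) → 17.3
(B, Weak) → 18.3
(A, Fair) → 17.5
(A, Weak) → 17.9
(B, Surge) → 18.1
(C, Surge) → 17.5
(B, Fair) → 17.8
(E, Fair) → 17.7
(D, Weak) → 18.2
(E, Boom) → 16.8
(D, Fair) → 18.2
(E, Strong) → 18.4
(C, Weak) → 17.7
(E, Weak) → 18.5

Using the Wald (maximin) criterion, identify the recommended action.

Row minima: A=16.9, B=17.8, C=17.3, D=17.4, E=16.8
Best worst-case = 17.8 → B.

B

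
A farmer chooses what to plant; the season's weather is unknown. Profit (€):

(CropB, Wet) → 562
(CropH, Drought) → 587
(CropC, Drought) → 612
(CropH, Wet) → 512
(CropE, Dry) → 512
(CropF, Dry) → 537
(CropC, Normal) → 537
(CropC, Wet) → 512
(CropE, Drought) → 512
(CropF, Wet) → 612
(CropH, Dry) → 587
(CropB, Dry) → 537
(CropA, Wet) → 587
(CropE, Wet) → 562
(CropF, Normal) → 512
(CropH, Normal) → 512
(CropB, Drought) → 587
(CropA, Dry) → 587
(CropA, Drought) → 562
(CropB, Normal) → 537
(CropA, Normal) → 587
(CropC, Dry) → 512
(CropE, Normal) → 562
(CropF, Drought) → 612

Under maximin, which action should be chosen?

CropA

Row minima: CropC=512, CropB=537, CropE=512, CropH=512, CropF=512, CropA=562
Best worst-case = 562 → CropA.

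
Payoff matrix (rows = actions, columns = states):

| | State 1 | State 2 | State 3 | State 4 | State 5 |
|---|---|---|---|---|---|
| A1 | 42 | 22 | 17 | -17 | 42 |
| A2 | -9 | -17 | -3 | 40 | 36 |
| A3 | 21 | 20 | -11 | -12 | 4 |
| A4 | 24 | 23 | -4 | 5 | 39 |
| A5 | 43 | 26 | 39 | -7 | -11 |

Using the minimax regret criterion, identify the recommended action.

A4

Column bests: State 1=43, State 2=26, State 3=39, State 4=40, State 5=42.
A1 regrets: 1, 4, 22, 57, 0 → max 57
A2 regrets: 52, 43, 42, 0, 6 → max 52
A3 regrets: 22, 6, 50, 52, 38 → max 52
A4 regrets: 19, 3, 43, 35, 3 → max 43
A5 regrets: 0, 0, 0, 47, 53 → max 53
Smallest max regret = 43 → A4.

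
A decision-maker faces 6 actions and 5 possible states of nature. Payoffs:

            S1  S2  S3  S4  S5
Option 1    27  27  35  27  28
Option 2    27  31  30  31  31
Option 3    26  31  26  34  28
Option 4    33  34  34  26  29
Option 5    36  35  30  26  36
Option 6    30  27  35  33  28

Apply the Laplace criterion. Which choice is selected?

Option 5

Row averages: Option 1=28.8, Option 2=30, Option 3=29, Option 4=31.2, Option 5=32.6, Option 6=30.6
Highest average = 32.6 → Option 5.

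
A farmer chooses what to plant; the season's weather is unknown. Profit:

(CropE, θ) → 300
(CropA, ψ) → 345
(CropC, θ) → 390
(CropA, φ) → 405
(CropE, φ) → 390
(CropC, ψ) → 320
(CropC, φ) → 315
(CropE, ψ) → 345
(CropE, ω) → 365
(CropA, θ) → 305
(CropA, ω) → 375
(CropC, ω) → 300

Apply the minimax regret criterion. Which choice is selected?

CropA

Column bests: θ=390, φ=405, ψ=345, ω=375.
CropE regrets: 90, 15, 0, 10 → max 90
CropC regrets: 0, 90, 25, 75 → max 90
CropA regrets: 85, 0, 0, 0 → max 85
Smallest max regret = 85 → CropA.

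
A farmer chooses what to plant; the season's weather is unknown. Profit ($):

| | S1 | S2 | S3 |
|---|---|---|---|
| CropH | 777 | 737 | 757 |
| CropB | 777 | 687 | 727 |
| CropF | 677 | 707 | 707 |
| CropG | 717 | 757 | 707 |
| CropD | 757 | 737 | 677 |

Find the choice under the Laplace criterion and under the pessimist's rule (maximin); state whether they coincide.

Row averages: CropH=757, CropB=2191/3, CropF=697, CropG=727, CropD=2171/3
Highest average = 757 → CropH.
Row minima: CropH=737, CropB=687, CropF=677, CropG=707, CropD=677
Best worst-case = 737 → CropH.

laplace → CropH; maximin → CropH (agree)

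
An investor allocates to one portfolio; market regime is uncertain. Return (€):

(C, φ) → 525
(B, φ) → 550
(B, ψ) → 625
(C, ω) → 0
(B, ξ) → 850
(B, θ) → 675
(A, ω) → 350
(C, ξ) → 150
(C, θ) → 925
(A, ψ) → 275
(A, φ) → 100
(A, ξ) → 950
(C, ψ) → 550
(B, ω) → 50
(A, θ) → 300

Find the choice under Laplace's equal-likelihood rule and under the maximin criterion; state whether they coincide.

Row averages: A=395, B=550, C=430
Highest average = 550 → B.
Row minima: A=100, B=50, C=0
Best worst-case = 100 → A.

laplace → B; maximin → A (disagree)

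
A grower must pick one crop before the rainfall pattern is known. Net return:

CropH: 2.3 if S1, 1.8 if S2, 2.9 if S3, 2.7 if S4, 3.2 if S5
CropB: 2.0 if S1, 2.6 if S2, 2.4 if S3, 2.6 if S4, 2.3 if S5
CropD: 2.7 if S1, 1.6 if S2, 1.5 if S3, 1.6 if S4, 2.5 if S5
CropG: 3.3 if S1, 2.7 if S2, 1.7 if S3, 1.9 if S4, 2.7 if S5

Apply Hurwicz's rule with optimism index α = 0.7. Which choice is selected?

CropG

CropH: 0.7·3.2 + 0.3·1.8 = 2.78
CropB: 0.7·2.6 + 0.3·2.0 = 2.42
CropD: 0.7·2.7 + 0.3·1.5 = 2.34
CropG: 0.7·3.3 + 0.3·1.7 = 2.82
Highest Hurwicz score = 2.82 → CropG.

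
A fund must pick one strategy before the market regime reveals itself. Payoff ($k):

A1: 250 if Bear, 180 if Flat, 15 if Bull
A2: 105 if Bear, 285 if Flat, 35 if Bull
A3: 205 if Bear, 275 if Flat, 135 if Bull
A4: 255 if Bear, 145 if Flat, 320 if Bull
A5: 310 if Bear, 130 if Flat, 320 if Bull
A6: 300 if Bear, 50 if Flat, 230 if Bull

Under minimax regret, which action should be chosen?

Column bests: Bear=310, Flat=285, Bull=320.
A1 regrets: 60, 105, 305 → max 305
A2 regrets: 205, 0, 285 → max 285
A3 regrets: 105, 10, 185 → max 185
A4 regrets: 55, 140, 0 → max 140
A5 regrets: 0, 155, 0 → max 155
A6 regrets: 10, 235, 90 → max 235
Smallest max regret = 140 → A4.

A4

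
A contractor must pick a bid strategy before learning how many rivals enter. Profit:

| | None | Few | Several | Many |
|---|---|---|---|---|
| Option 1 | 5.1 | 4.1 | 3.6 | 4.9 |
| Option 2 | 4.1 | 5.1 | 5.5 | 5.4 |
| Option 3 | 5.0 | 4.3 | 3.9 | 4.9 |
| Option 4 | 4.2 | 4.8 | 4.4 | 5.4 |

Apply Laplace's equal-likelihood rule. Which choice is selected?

Option 2

Row averages: Option 1=4.425, Option 2=5.025, Option 3=4.525, Option 4=4.7
Highest average = 5.025 → Option 2.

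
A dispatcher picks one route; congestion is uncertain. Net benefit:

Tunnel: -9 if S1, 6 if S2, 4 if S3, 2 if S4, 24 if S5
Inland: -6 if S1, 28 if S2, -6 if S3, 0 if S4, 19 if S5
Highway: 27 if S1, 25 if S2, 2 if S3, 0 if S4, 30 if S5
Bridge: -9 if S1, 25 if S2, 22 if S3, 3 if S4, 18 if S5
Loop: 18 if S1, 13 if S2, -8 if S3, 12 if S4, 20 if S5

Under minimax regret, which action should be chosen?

Column bests: S1=27, S2=28, S3=22, S4=12, S5=30.
Tunnel regrets: 36, 22, 18, 10, 6 → max 36
Inland regrets: 33, 0, 28, 12, 11 → max 33
Highway regrets: 0, 3, 20, 12, 0 → max 20
Bridge regrets: 36, 3, 0, 9, 12 → max 36
Loop regrets: 9, 15, 30, 0, 10 → max 30
Smallest max regret = 20 → Highway.

Highway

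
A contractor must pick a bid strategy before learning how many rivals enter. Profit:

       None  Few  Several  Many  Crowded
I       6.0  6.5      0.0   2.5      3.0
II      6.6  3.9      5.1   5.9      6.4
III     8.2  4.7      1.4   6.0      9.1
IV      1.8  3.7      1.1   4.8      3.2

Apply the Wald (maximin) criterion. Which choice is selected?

II

Row minima: I=0.0, II=3.9, III=1.4, IV=1.1
Best worst-case = 3.9 → II.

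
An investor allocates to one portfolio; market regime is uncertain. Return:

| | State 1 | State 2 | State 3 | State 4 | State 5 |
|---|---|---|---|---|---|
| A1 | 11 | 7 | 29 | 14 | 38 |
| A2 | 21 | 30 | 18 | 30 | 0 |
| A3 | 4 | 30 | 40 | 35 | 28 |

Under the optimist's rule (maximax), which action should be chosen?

Row maxima: A1=38, A2=30, A3=40
Best best-case = 40 → A3.

A3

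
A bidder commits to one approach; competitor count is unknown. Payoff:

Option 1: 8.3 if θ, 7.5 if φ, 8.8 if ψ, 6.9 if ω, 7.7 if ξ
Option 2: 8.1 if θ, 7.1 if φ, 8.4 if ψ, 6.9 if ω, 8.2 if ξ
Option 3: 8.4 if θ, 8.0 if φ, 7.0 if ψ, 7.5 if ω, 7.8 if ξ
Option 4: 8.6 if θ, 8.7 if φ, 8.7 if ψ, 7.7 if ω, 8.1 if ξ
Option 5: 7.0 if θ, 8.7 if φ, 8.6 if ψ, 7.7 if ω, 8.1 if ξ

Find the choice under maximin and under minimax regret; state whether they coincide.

Row minima: Option 1=6.9, Option 2=6.9, Option 3=7.0, Option 4=7.7, Option 5=7.0
Best worst-case = 7.7 → Option 4.
Column bests: θ=8.6, φ=8.7, ψ=8.8, ω=7.7, ξ=8.2.
Option 1 regrets: 0.3, 1.2, 0.0, 0.8, 0.5 → max 1.2
Option 2 regrets: 0.5, 1.6, 0.4, 0.8, 0.0 → max 1.6
Option 3 regrets: 0.2, 0.7, 1.8, 0.2, 0.4 → max 1.8
Option 4 regrets: 0.0, 0.0, 0.1, 0.0, 0.1 → max 0.1
Option 5 regrets: 1.6, 0.0, 0.2, 0.0, 0.1 → max 1.6
Smallest max regret = 0.1 → Option 4.

maximin → Option 4; minimax regret → Option 4 (agree)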